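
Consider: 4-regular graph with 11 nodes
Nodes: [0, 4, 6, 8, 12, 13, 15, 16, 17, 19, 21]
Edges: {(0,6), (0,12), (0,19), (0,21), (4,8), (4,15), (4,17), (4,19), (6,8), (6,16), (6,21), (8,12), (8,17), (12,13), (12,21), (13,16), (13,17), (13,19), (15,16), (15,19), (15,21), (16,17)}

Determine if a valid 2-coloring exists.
The clique on vertices [0, 12, 21] has size 3 > 2, so it alone needs 3 colors.

No, G is not 2-colorable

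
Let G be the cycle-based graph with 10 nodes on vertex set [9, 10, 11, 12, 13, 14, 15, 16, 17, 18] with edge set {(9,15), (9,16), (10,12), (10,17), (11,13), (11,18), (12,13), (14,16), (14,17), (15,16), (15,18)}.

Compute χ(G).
Clique number ω(G) = 3 (lower bound: χ ≥ ω).
The clique on [9, 15, 16] has size 3, forcing χ ≥ 3, and the coloring below uses 3 colors, so χ(G) = 3.
A valid 3-coloring: color 1: [12, 16, 17, 18]; color 2: [10, 13, 14, 15]; color 3: [9, 11].

χ(G) = 3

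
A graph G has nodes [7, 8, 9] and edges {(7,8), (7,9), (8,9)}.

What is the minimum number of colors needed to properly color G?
χ(G) = 3

Clique number ω(G) = 3 (lower bound: χ ≥ ω).
The clique on [7, 8, 9] has size 3, forcing χ ≥ 3, and the coloring below uses 3 colors, so χ(G) = 3.
A valid 3-coloring: color 1: [8]; color 2: [9]; color 3: [7].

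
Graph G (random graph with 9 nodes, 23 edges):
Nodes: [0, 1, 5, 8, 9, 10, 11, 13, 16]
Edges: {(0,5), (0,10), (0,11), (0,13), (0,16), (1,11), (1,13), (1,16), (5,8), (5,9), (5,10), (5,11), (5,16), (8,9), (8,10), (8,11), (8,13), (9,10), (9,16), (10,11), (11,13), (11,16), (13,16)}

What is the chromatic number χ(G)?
Clique number ω(G) = 4 (lower bound: χ ≥ ω).
The clique on [5, 8, 9, 10] has size 4, forcing χ ≥ 4, and the coloring below uses 4 colors, so χ(G) = 4.
A valid 4-coloring: color 1: [9, 11]; color 2: [10, 16]; color 3: [5, 13]; color 4: [0, 1, 8].

χ(G) = 4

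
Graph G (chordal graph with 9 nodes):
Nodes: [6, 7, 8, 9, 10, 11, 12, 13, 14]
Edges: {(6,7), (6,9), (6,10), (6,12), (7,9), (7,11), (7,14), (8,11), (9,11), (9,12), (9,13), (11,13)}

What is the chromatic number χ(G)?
Clique number ω(G) = 3 (lower bound: χ ≥ ω).
The clique on [9, 11, 13] has size 3, forcing χ ≥ 3, and the coloring below uses 3 colors, so χ(G) = 3.
A valid 3-coloring: color 1: [8, 9, 10, 14]; color 2: [6, 11]; color 3: [7, 12, 13].

χ(G) = 3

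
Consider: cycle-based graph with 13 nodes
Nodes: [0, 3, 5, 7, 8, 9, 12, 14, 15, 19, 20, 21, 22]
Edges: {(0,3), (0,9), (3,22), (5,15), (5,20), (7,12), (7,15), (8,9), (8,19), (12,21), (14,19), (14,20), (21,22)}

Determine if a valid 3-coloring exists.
Yes, G is 3-colorable

A valid 3-coloring: color 1: [0, 8, 12, 15, 20, 22]; color 2: [3, 5, 7, 9, 14, 21]; color 3: [19].
(χ(G) = 3 ≤ 3.)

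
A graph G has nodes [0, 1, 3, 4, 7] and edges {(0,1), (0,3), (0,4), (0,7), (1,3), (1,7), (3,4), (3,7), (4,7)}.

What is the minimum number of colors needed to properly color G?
χ(G) = 4

Clique number ω(G) = 4 (lower bound: χ ≥ ω).
The clique on [0, 1, 3, 7] has size 4, forcing χ ≥ 4, and the coloring below uses 4 colors, so χ(G) = 4.
A valid 4-coloring: color 1: [0]; color 2: [7]; color 3: [3]; color 4: [1, 4].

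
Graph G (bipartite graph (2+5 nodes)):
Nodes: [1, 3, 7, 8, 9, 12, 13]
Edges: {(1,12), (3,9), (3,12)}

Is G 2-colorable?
Yes, G is 2-colorable

A valid 2-coloring: color 1: [7, 8, 9, 12, 13]; color 2: [1, 3].
(χ(G) = 2 ≤ 2.)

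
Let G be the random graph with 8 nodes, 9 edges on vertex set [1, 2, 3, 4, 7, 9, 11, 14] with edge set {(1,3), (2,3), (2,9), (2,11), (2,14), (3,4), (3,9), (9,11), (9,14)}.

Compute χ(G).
χ(G) = 3

Clique number ω(G) = 3 (lower bound: χ ≥ ω).
The clique on [2, 3, 9] has size 3, forcing χ ≥ 3, and the coloring below uses 3 colors, so χ(G) = 3.
A valid 3-coloring: color 1: [3, 7, 11, 14]; color 2: [1, 2, 4]; color 3: [9].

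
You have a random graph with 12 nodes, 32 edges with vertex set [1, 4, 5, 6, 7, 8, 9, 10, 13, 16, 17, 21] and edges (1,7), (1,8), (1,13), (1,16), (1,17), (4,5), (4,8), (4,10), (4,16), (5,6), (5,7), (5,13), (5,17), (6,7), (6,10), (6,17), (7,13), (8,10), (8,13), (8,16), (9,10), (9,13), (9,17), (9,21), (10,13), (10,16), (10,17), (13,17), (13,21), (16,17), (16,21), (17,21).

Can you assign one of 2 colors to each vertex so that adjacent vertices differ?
No, G is not 2-colorable

The clique on vertices [4, 8, 10, 16] has size 4 > 2, so it alone needs 4 colors.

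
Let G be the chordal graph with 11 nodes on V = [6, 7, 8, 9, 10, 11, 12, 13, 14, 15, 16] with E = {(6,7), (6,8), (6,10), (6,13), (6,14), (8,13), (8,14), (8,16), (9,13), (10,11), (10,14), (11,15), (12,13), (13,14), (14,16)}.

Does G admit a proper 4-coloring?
A valid 4-coloring: color 1: [7, 9, 11, 12, 14]; color 2: [10, 13, 15, 16]; color 3: [6]; color 4: [8].
(χ(G) = 4 ≤ 4.)

Yes, G is 4-colorable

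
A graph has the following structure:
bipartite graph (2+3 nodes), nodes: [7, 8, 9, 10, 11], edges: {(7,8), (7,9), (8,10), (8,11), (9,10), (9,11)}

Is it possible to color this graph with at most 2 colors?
Yes, G is 2-colorable

A valid 2-coloring: color 1: [8, 9]; color 2: [7, 10, 11].
(χ(G) = 2 ≤ 2.)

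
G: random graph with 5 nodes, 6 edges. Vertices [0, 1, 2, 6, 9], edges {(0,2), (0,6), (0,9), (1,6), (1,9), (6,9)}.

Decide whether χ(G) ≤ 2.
The clique on vertices [0, 6, 9] has size 3 > 2, so it alone needs 3 colors.

No, G is not 2-colorable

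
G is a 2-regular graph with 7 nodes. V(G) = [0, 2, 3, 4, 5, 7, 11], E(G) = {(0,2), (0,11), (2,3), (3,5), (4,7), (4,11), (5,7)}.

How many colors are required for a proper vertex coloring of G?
Clique number ω(G) = 2 (lower bound: χ ≥ ω).
Odd cycle [5, 3, 2, 0, 11, 4, 7] needs 3 colors (χ ≥ 3).
The coloring below uses 3 colors, so χ(G) = 3.
A valid 3-coloring: color 1: [0, 3, 4]; color 2: [2, 5, 11]; color 3: [7].

χ(G) = 3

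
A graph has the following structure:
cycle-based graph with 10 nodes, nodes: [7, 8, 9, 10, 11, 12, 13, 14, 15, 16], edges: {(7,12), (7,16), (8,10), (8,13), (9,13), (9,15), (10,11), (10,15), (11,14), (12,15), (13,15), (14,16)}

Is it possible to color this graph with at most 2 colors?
No, G is not 2-colorable

The clique on vertices [9, 13, 15] has size 3 > 2, so it alone needs 3 colors.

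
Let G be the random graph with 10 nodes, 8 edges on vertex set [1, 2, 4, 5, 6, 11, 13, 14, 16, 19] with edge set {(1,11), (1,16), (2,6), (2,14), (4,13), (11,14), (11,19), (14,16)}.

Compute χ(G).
χ(G) = 2

Clique number ω(G) = 2 (lower bound: χ ≥ ω).
The graph is bipartite (no odd cycle), so 2 colors suffice: χ(G) = 2.
A valid 2-coloring: color 1: [1, 4, 5, 6, 14, 19]; color 2: [2, 11, 13, 16].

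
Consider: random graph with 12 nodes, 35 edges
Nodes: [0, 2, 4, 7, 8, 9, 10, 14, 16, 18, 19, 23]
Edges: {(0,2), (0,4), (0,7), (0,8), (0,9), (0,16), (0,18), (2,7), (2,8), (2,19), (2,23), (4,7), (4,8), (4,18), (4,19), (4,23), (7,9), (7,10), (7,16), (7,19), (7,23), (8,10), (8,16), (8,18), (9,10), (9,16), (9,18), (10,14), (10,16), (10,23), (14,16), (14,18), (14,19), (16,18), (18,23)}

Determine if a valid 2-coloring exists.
The clique on vertices [0, 8, 16, 18] has size 4 > 2, so it alone needs 4 colors.

No, G is not 2-colorable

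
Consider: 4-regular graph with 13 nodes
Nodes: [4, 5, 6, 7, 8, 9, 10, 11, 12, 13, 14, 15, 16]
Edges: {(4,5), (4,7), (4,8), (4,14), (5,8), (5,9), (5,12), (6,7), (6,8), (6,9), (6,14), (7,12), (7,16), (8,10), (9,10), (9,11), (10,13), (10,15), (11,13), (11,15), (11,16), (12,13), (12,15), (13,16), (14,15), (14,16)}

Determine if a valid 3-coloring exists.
Yes, G is 3-colorable

A valid 3-coloring: color 1: [8, 9, 12, 16]; color 2: [5, 7, 10, 11, 14]; color 3: [4, 6, 13, 15].
(χ(G) = 3 ≤ 3.)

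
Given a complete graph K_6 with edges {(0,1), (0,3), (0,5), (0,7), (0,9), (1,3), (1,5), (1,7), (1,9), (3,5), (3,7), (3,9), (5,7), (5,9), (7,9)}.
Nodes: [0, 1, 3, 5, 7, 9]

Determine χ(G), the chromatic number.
Clique number ω(G) = 6 (lower bound: χ ≥ ω).
The clique on [0, 1, 3, 5, 7, 9] has size 6, forcing χ ≥ 6, and the coloring below uses 6 colors, so χ(G) = 6.
A valid 6-coloring: color 1: [0]; color 2: [7]; color 3: [3]; color 4: [1]; color 5: [9]; color 6: [5].

χ(G) = 6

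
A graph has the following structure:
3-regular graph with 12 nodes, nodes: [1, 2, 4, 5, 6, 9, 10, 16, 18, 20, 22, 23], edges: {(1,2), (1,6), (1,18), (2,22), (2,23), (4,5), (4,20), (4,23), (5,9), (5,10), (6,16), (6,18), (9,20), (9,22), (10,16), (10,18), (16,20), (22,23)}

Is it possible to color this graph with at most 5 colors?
A valid 5-coloring: color 1: [2, 4, 6, 9, 10]; color 2: [5, 18, 20, 23]; color 3: [1, 16, 22].
(χ(G) = 3 ≤ 5.)

Yes, G is 5-colorable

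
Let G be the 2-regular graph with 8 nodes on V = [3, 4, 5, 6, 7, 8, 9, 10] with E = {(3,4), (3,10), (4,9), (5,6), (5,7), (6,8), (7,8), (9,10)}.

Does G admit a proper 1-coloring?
No, G is not 1-colorable

Edge (3,10) forces its endpoints to differ, so 1 color is not enough.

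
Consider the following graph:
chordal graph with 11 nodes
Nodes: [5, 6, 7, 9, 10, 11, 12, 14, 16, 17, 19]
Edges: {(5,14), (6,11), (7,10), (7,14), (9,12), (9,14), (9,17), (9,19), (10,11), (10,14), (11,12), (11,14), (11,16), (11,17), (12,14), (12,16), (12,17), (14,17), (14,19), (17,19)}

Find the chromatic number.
Clique number ω(G) = 4 (lower bound: χ ≥ ω).
The clique on [9, 14, 17, 19] has size 4, forcing χ ≥ 4, and the coloring below uses 4 colors, so χ(G) = 4.
A valid 4-coloring: color 1: [6, 14, 16]; color 2: [5, 7, 9, 11]; color 3: [10, 17]; color 4: [12, 19].

χ(G) = 4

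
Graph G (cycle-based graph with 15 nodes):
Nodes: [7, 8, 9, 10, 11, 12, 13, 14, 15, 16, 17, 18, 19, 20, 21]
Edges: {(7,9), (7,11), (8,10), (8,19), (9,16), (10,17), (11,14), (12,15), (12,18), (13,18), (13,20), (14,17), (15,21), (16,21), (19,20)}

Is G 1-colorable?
Edge (7,9) forces its endpoints to differ, so 1 color is not enough.

No, G is not 1-colorable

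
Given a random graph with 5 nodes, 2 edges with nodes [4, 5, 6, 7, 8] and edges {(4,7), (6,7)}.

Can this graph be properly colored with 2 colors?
A valid 2-coloring: color 1: [5, 7, 8]; color 2: [4, 6].
(χ(G) = 2 ≤ 2.)

Yes, G is 2-colorable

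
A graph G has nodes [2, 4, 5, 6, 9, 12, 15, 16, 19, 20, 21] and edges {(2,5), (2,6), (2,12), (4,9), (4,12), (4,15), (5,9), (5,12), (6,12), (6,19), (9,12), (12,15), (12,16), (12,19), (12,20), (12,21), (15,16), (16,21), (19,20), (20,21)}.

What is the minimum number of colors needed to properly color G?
χ(G) = 3

Clique number ω(G) = 3 (lower bound: χ ≥ ω).
The clique on [2, 5, 12] has size 3, forcing χ ≥ 3, and the coloring below uses 3 colors, so χ(G) = 3.
A valid 3-coloring: color 1: [12]; color 2: [2, 9, 15, 19, 21]; color 3: [4, 5, 6, 16, 20].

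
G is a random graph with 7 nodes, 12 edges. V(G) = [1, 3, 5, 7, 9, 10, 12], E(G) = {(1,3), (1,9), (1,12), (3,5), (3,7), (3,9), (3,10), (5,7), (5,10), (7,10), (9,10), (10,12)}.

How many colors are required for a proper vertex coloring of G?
χ(G) = 4

Clique number ω(G) = 4 (lower bound: χ ≥ ω).
The clique on [3, 5, 7, 10] has size 4, forcing χ ≥ 4, and the coloring below uses 4 colors, so χ(G) = 4.
A valid 4-coloring: color 1: [3, 12]; color 2: [1, 10]; color 3: [7, 9]; color 4: [5].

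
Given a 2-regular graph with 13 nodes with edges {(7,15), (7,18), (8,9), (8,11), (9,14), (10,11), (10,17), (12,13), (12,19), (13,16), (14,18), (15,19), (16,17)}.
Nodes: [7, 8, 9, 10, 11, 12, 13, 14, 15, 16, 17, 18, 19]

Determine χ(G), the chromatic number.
χ(G) = 3

Clique number ω(G) = 2 (lower bound: χ ≥ ω).
Odd cycle [14, 9, 8, 11, 10, 17, 16, 13, 12, 19, 15, 7, 18] needs 3 colors (χ ≥ 3).
The coloring below uses 3 colors, so χ(G) = 3.
A valid 3-coloring: color 1: [7, 11, 13, 14, 17, 19]; color 2: [8, 10, 12, 15, 16, 18]; color 3: [9].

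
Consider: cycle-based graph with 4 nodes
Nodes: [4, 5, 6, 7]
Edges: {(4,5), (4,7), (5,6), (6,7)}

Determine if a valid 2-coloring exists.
Yes, G is 2-colorable

A valid 2-coloring: color 1: [4, 6]; color 2: [5, 7].
(χ(G) = 2 ≤ 2.)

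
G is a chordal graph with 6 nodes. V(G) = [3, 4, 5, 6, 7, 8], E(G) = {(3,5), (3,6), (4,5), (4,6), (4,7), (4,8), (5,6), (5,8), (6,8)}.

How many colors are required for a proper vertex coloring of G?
χ(G) = 4

Clique number ω(G) = 4 (lower bound: χ ≥ ω).
The clique on [4, 5, 6, 8] has size 4, forcing χ ≥ 4, and the coloring below uses 4 colors, so χ(G) = 4.
A valid 4-coloring: color 1: [5, 7]; color 2: [6]; color 3: [3, 4]; color 4: [8].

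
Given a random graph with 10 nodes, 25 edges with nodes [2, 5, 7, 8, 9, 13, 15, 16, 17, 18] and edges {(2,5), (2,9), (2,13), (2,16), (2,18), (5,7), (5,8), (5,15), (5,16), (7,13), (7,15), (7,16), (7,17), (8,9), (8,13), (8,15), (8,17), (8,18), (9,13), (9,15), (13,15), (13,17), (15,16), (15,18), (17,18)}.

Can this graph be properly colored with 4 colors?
A valid 4-coloring: color 1: [2, 15, 17]; color 2: [7, 8]; color 3: [5, 13, 18]; color 4: [9, 16].
(χ(G) = 4 ≤ 4.)

Yes, G is 4-colorable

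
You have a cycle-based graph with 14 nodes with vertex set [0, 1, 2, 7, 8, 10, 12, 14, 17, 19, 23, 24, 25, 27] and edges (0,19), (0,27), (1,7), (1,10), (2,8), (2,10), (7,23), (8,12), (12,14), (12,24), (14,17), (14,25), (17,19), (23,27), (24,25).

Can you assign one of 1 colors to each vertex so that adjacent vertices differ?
No, G is not 1-colorable

Edge (0,19) forces its endpoints to differ, so 1 color is not enough.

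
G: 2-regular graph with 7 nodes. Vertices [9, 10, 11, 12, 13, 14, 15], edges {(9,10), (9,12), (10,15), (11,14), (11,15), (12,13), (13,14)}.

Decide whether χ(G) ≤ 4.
Yes, G is 4-colorable

A valid 4-coloring: color 1: [10, 11, 13]; color 2: [9, 14, 15]; color 3: [12].
(χ(G) = 3 ≤ 4.)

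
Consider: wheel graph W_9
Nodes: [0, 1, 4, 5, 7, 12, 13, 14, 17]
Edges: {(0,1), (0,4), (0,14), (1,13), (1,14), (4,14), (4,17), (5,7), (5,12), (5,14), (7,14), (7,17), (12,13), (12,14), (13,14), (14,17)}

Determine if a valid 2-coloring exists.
The clique on vertices [0, 1, 14] has size 3 > 2, so it alone needs 3 colors.

No, G is not 2-colorable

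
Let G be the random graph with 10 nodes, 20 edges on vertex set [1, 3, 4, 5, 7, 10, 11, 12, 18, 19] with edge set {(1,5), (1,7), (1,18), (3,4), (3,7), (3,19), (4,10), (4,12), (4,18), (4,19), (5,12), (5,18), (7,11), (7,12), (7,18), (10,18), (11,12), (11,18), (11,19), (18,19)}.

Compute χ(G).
χ(G) = 3

Clique number ω(G) = 3 (lower bound: χ ≥ ω).
The clique on [1, 5, 18] has size 3, forcing χ ≥ 3, and the coloring below uses 3 colors, so χ(G) = 3.
A valid 3-coloring: color 1: [3, 12, 18]; color 2: [5, 7, 10, 19]; color 3: [1, 4, 11].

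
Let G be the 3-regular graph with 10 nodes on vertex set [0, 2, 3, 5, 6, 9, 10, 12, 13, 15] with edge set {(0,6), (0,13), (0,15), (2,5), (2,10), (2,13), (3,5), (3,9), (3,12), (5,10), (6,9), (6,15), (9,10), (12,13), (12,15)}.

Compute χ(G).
χ(G) = 3

Clique number ω(G) = 3 (lower bound: χ ≥ ω).
The clique on [0, 6, 15] has size 3, forcing χ ≥ 3, and the coloring below uses 3 colors, so χ(G) = 3.
A valid 3-coloring: color 1: [0, 2, 3]; color 2: [5, 9, 13, 15]; color 3: [6, 10, 12].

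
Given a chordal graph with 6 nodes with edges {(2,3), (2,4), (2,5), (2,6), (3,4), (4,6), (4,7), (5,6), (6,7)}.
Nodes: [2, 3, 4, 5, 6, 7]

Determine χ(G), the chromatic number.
Clique number ω(G) = 3 (lower bound: χ ≥ ω).
The clique on [2, 3, 4] has size 3, forcing χ ≥ 3, and the coloring below uses 3 colors, so χ(G) = 3.
A valid 3-coloring: color 1: [4, 5]; color 2: [3, 6]; color 3: [2, 7].

χ(G) = 3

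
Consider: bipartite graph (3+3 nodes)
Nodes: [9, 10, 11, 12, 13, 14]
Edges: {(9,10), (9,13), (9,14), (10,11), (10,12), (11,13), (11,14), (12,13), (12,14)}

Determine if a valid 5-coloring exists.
A valid 5-coloring: color 1: [10, 13, 14]; color 2: [9, 11, 12].
(χ(G) = 2 ≤ 5.)

Yes, G is 5-colorable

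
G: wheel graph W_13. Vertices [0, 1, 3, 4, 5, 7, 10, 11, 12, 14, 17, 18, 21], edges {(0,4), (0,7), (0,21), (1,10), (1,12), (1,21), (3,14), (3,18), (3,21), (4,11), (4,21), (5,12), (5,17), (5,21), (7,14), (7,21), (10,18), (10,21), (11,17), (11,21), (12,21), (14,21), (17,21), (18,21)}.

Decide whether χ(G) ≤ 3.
A valid 3-coloring: color 1: [21]; color 2: [3, 4, 7, 10, 12, 17]; color 3: [0, 1, 5, 11, 14, 18].
(χ(G) = 3 ≤ 3.)

Yes, G is 3-colorable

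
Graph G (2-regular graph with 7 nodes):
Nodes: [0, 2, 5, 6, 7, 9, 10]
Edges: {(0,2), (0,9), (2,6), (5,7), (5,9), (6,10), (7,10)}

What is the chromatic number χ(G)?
Clique number ω(G) = 2 (lower bound: χ ≥ ω).
Odd cycle [5, 7, 10, 6, 2, 0, 9] needs 3 colors (χ ≥ 3).
The coloring below uses 3 colors, so χ(G) = 3.
A valid 3-coloring: color 1: [0, 6, 7]; color 2: [2, 9, 10]; color 3: [5].

χ(G) = 3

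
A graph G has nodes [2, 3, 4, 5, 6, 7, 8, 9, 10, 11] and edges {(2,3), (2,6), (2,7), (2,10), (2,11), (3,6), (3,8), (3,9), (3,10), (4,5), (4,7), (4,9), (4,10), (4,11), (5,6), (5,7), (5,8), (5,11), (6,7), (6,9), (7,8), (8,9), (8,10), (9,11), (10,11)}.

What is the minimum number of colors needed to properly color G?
Clique number ω(G) = 3 (lower bound: χ ≥ ω).
Odd cycle [2, 10, 8, 9, 6] needs 3 colors (χ ≥ 3).
Vertex 3 is adjacent to every vertex of [2, 6, 8, 9, 10], which already need 3 colors among themselves, so 3 needs a new color (χ ≥ 4).
The coloring below uses 4 colors, so χ(G) = 4.
A valid 4-coloring: color 1: [7, 9, 10]; color 2: [6, 8, 11]; color 3: [3, 4]; color 4: [2, 5].

χ(G) = 4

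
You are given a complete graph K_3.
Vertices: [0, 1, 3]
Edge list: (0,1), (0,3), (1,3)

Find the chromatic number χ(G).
Clique number ω(G) = 3 (lower bound: χ ≥ ω).
The clique on [0, 1, 3] has size 3, forcing χ ≥ 3, and the coloring below uses 3 colors, so χ(G) = 3.
A valid 3-coloring: color 1: [3]; color 2: [0]; color 3: [1].

χ(G) = 3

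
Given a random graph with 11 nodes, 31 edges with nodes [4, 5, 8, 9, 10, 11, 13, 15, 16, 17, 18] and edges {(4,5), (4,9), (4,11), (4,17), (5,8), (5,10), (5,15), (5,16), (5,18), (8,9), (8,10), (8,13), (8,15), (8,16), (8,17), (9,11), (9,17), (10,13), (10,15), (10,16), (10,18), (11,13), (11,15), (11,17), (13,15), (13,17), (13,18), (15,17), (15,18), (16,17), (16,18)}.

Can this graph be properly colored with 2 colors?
The clique on vertices [5, 8, 10, 16] has size 4 > 2, so it alone needs 4 colors.

No, G is not 2-colorable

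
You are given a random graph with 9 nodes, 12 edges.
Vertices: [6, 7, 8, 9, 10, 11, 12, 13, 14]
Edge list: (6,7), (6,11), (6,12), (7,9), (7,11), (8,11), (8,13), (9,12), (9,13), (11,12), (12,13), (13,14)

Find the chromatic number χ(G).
Clique number ω(G) = 3 (lower bound: χ ≥ ω).
The clique on [9, 12, 13] has size 3, forcing χ ≥ 3, and the coloring below uses 3 colors, so χ(G) = 3.
A valid 3-coloring: color 1: [10, 11, 13]; color 2: [7, 8, 12, 14]; color 3: [6, 9].

χ(G) = 3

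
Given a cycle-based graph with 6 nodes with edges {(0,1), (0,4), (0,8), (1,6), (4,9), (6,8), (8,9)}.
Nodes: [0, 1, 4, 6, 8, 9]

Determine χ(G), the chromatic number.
Clique number ω(G) = 2 (lower bound: χ ≥ ω).
The graph is bipartite (no odd cycle), so 2 colors suffice: χ(G) = 2.
A valid 2-coloring: color 1: [0, 6, 9]; color 2: [1, 4, 8].

χ(G) = 2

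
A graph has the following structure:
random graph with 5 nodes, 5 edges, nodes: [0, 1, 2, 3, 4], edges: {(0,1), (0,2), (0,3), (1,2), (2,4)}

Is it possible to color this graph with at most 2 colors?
The clique on vertices [0, 1, 2] has size 3 > 2, so it alone needs 3 colors.

No, G is not 2-colorable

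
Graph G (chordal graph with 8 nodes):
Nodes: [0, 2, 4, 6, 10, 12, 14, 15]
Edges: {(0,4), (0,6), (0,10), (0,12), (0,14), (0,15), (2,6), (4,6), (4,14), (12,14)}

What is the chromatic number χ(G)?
Clique number ω(G) = 3 (lower bound: χ ≥ ω).
The clique on [0, 4, 6] has size 3, forcing χ ≥ 3, and the coloring below uses 3 colors, so χ(G) = 3.
A valid 3-coloring: color 1: [0, 2]; color 2: [4, 10, 12, 15]; color 3: [6, 14].

χ(G) = 3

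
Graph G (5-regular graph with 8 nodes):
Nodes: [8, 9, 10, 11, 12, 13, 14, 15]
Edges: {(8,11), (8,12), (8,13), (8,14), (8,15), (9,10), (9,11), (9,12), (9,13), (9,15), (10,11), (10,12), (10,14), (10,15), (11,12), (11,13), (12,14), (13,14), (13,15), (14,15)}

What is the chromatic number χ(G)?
χ(G) = 4

Clique number ω(G) = 4 (lower bound: χ ≥ ω).
The clique on [8, 13, 14, 15] has size 4, forcing χ ≥ 4, and the coloring below uses 4 colors, so χ(G) = 4.
A valid 4-coloring: color 1: [10, 13]; color 2: [12, 15]; color 3: [8, 9]; color 4: [11, 14].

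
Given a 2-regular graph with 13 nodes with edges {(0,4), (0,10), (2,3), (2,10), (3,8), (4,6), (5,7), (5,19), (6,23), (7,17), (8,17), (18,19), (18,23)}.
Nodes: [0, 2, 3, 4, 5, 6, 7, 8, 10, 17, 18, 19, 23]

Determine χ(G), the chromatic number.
Clique number ω(G) = 2 (lower bound: χ ≥ ω).
Odd cycle [19, 5, 7, 17, 8, 3, 2, 10, 0, 4, 6, 23, 18] needs 3 colors (χ ≥ 3).
The coloring below uses 3 colors, so χ(G) = 3.
A valid 3-coloring: color 1: [0, 2, 7, 8, 19, 23]; color 2: [3, 5, 6, 10, 17, 18]; color 3: [4].

χ(G) = 3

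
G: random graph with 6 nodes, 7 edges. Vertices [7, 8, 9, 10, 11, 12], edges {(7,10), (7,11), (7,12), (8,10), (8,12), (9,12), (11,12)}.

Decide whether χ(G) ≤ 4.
Yes, G is 4-colorable

A valid 4-coloring: color 1: [10, 12]; color 2: [7, 8, 9]; color 3: [11].
(χ(G) = 3 ≤ 4.)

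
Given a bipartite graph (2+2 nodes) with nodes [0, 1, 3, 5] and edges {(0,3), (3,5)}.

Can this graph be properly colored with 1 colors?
Edge (0,3) forces its endpoints to differ, so 1 color is not enough.

No, G is not 1-colorable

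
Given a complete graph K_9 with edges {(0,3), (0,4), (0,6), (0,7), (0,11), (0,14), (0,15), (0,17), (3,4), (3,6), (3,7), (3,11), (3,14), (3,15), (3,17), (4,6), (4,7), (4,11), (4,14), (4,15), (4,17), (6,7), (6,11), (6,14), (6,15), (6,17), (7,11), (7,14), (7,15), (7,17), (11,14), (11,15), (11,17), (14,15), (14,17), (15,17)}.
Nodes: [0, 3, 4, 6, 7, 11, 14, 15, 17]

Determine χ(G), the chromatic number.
χ(G) = 9

Clique number ω(G) = 9 (lower bound: χ ≥ ω).
The clique on [0, 3, 4, 6, 7, 11, 14, 15, 17] has size 9, forcing χ ≥ 9, and the coloring below uses 9 colors, so χ(G) = 9.
A valid 9-coloring: color 1: [4]; color 2: [15]; color 3: [0]; color 4: [11]; color 5: [6]; color 6: [7]; color 7: [17]; color 8: [14]; color 9: [3].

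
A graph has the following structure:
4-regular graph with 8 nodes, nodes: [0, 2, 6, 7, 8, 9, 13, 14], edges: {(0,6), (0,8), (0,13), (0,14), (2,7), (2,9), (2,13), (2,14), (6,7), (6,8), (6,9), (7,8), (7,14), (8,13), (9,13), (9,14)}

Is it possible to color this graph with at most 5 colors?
A valid 5-coloring: color 1: [0, 7, 9]; color 2: [6, 13, 14]; color 3: [2, 8].
(χ(G) = 3 ≤ 5.)

Yes, G is 5-colorable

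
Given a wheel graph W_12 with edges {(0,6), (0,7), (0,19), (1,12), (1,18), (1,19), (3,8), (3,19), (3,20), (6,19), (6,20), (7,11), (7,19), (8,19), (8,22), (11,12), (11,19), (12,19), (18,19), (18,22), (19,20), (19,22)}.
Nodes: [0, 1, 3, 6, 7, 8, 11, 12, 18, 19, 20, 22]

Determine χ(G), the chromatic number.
χ(G) = 4

Clique number ω(G) = 3 (lower bound: χ ≥ ω).
Odd cycle [11, 12, 1, 18, 22, 8, 3, 20, 6, 0, 7] needs 3 colors (χ ≥ 3).
Vertex 19 is adjacent to every vertex of [0, 1, 3, 6, 7, 8, 11, 12, 18, 20, 22], which already need 3 colors among themselves, so 19 needs a new color (χ ≥ 4).
The coloring below uses 4 colors, so χ(G) = 4.
A valid 4-coloring: color 1: [19]; color 2: [0, 1, 3, 11, 22]; color 3: [7, 8, 12, 18, 20]; color 4: [6].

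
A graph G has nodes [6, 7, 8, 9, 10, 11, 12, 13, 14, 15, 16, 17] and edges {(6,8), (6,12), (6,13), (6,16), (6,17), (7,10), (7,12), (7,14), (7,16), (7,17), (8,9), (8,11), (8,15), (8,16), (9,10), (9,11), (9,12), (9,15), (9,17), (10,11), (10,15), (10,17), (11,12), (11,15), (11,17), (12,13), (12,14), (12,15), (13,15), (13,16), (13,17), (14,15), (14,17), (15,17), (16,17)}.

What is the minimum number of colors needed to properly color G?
χ(G) = 5

Clique number ω(G) = 5 (lower bound: χ ≥ ω).
The clique on [9, 10, 11, 15, 17] has size 5, forcing χ ≥ 5, and the coloring below uses 5 colors, so χ(G) = 5.
A valid 5-coloring: color 1: [8, 12, 17]; color 2: [6, 7, 15]; color 3: [9, 13, 14]; color 4: [11, 16]; color 5: [10].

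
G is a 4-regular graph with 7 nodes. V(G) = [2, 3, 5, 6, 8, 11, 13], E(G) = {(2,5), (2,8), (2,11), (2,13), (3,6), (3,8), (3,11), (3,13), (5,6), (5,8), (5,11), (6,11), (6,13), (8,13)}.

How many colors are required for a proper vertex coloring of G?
χ(G) = 4

Clique number ω(G) = 3 (lower bound: χ ≥ ω).
Suppose a proper 3-coloring c exists. The clique [2, 5, 8] takes 3 distinct colors; by symmetry let c(2) = 1, c(5) = 2, c(8) = 3.
- Vertex 11: neighbors [2, 5] already have colors [1, 2] ⇒ c(11) = 3.
- Vertex 6: neighbors [5, 11] already have colors [2, 3] ⇒ c(6) = 1.
- Vertex 3: neighbors [6, 8] already have colors [1, 3] ⇒ c(3) = 2.
- Vertex 13: neighbors [2, 3, 8] already have colors [1, 2, 3] — all 3 colors blocked. Contradiction.
The forced assignments end in a contradiction, so G has no proper 3-coloring (χ ≥ 4).
The coloring below uses 4 colors, so χ(G) = 4.
A valid 4-coloring: color 1: [8, 11]; color 2: [2, 6]; color 3: [5, 13]; color 4: [3].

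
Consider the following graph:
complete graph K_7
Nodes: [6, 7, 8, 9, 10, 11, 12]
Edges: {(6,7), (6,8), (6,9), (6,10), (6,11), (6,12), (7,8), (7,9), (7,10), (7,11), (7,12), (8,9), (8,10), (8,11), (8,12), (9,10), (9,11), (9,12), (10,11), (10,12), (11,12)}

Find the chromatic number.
χ(G) = 7

Clique number ω(G) = 7 (lower bound: χ ≥ ω).
The clique on [6, 7, 8, 9, 10, 11, 12] has size 7, forcing χ ≥ 7, and the coloring below uses 7 colors, so χ(G) = 7.
A valid 7-coloring: color 1: [7]; color 2: [8]; color 3: [12]; color 4: [6]; color 5: [11]; color 6: [10]; color 7: [9].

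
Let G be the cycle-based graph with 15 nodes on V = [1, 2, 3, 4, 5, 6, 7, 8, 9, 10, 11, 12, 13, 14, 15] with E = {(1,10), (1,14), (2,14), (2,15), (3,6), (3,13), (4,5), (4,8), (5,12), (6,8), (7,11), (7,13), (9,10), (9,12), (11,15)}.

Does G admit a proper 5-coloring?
A valid 5-coloring: color 1: [3, 5, 7, 8, 10, 14, 15]; color 2: [1, 2, 4, 6, 11, 12, 13]; color 3: [9].
(χ(G) = 3 ≤ 5.)

Yes, G is 5-colorable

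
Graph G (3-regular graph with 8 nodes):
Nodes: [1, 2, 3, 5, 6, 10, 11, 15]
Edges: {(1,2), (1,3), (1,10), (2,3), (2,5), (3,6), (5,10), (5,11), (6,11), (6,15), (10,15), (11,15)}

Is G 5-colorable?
A valid 5-coloring: color 1: [2, 10, 11]; color 2: [1, 5, 6]; color 3: [3, 15].
(χ(G) = 3 ≤ 5.)

Yes, G is 5-colorable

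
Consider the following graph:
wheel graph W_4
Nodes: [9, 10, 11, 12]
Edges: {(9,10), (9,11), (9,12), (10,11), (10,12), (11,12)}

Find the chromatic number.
χ(G) = 4

Clique number ω(G) = 4 (lower bound: χ ≥ ω).
The clique on [9, 10, 11, 12] has size 4, forcing χ ≥ 4, and the coloring below uses 4 colors, so χ(G) = 4.
A valid 4-coloring: color 1: [9]; color 2: [11]; color 3: [10]; color 4: [12].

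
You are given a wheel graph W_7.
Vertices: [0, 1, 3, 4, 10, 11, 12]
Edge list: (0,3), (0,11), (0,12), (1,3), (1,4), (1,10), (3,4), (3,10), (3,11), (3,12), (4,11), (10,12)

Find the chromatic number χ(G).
Clique number ω(G) = 3 (lower bound: χ ≥ ω).
The clique on [0, 3, 11] has size 3, forcing χ ≥ 3, and the coloring below uses 3 colors, so χ(G) = 3.
A valid 3-coloring: color 1: [3]; color 2: [1, 11, 12]; color 3: [0, 4, 10].

χ(G) = 3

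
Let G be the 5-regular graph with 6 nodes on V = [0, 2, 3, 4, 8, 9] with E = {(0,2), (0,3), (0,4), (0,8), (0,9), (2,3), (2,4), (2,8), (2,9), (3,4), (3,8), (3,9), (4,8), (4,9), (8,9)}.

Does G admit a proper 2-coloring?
The clique on vertices [0, 2, 3, 4, 8, 9] has size 6 > 2, so it alone needs 6 colors.

No, G is not 2-colorable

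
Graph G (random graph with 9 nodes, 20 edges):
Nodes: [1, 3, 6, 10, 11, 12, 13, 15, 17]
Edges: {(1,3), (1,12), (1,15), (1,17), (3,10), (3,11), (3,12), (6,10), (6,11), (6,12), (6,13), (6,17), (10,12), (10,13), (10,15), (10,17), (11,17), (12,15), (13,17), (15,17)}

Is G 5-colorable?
Yes, G is 5-colorable

A valid 5-coloring: color 1: [12, 17]; color 2: [1, 10, 11]; color 3: [3, 6, 15]; color 4: [13].
(χ(G) = 4 ≤ 5.)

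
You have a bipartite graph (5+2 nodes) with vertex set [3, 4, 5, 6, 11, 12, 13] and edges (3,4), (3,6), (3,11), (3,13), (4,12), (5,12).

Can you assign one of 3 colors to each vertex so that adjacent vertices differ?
A valid 3-coloring: color 1: [3, 12]; color 2: [4, 5, 6, 11, 13].
(χ(G) = 2 ≤ 3.)

Yes, G is 3-colorable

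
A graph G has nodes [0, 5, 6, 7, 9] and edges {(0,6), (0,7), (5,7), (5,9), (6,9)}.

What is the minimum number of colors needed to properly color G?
χ(G) = 3

Clique number ω(G) = 2 (lower bound: χ ≥ ω).
Odd cycle [6, 9, 5, 7, 0] needs 3 colors (χ ≥ 3).
The coloring below uses 3 colors, so χ(G) = 3.
A valid 3-coloring: color 1: [6, 7]; color 2: [0, 9]; color 3: [5].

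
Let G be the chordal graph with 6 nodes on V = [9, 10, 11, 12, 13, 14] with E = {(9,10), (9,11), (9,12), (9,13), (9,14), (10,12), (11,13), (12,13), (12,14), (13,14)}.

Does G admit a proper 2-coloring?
No, G is not 2-colorable

The clique on vertices [9, 12, 13, 14] has size 4 > 2, so it alone needs 4 colors.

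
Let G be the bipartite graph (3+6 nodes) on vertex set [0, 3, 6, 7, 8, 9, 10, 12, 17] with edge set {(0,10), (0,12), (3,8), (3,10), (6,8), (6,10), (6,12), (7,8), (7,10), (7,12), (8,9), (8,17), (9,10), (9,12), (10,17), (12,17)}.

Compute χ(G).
χ(G) = 2

Clique number ω(G) = 2 (lower bound: χ ≥ ω).
The graph is bipartite (no odd cycle), so 2 colors suffice: χ(G) = 2.
A valid 2-coloring: color 1: [8, 10, 12]; color 2: [0, 3, 6, 7, 9, 17].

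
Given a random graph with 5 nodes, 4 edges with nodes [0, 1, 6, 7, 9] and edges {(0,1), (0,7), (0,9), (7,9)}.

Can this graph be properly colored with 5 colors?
A valid 5-coloring: color 1: [0, 6]; color 2: [1, 7]; color 3: [9].
(χ(G) = 3 ≤ 5.)

Yes, G is 5-colorable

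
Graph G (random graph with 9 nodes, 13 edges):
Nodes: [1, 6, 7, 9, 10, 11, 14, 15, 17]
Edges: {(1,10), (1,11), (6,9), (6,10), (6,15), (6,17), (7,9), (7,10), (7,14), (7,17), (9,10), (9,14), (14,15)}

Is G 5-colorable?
Yes, G is 5-colorable

A valid 5-coloring: color 1: [1, 6, 7]; color 2: [10, 11, 14, 17]; color 3: [9, 15].
(χ(G) = 3 ≤ 5.)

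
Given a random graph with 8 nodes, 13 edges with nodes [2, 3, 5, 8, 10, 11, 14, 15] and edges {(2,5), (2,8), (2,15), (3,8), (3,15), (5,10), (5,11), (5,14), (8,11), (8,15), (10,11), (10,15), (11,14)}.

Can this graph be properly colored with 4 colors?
Yes, G is 4-colorable

A valid 4-coloring: color 1: [5, 15]; color 2: [2, 3, 11]; color 3: [8, 10, 14].
(χ(G) = 3 ≤ 4.)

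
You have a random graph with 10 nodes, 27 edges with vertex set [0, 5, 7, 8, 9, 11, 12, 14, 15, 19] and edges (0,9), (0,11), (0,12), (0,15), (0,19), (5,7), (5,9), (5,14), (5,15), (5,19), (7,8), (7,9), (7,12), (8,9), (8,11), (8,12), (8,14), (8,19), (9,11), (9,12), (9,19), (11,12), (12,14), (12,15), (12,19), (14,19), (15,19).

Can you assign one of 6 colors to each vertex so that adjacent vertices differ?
A valid 6-coloring: color 1: [5, 12]; color 2: [9, 14, 15]; color 3: [7, 11, 19]; color 4: [0, 8].
(χ(G) = 4 ≤ 6.)

Yes, G is 6-colorable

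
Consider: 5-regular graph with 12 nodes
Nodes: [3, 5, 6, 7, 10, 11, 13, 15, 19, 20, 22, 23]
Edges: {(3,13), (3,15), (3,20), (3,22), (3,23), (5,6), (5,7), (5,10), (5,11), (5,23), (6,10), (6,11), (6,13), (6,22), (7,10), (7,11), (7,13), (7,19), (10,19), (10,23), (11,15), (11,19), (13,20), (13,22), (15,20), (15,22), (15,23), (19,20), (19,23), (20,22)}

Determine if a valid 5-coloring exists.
A valid 5-coloring: color 1: [5, 13, 15, 19]; color 2: [6, 7, 20, 23]; color 3: [10, 11, 22]; color 4: [3].
(χ(G) = 4 ≤ 5.)

Yes, G is 5-colorable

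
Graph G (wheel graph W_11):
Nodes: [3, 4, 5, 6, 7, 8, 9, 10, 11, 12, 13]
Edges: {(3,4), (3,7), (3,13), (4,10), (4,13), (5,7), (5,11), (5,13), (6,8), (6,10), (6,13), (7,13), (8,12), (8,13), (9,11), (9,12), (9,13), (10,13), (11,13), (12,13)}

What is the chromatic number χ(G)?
Clique number ω(G) = 3 (lower bound: χ ≥ ω).
The clique on [3, 4, 13] has size 3, forcing χ ≥ 3, and the coloring below uses 3 colors, so χ(G) = 3.
A valid 3-coloring: color 1: [13]; color 2: [4, 6, 7, 11, 12]; color 3: [3, 5, 8, 9, 10].

χ(G) = 3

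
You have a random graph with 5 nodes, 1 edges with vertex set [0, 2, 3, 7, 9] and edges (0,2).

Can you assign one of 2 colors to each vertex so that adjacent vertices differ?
A valid 2-coloring: color 1: [2, 3, 7, 9]; color 2: [0].
(χ(G) = 2 ≤ 2.)

Yes, G is 2-colorable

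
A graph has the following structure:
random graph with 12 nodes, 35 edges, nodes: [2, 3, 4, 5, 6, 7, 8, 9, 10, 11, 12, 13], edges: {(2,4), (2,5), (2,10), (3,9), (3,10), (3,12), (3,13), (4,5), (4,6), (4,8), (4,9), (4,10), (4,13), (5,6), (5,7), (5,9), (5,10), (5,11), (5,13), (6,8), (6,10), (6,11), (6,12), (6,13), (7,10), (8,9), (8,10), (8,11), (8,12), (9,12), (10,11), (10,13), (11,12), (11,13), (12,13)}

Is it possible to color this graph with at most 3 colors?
The clique on vertices [5, 6, 10, 11, 13] has size 5 > 3, so it alone needs 5 colors.

No, G is not 3-colorable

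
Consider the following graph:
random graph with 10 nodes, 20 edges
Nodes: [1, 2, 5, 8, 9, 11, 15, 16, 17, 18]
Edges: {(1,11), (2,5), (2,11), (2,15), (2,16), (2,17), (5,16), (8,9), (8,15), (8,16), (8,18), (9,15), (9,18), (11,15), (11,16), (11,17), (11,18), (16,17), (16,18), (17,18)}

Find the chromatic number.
χ(G) = 4

Clique number ω(G) = 4 (lower bound: χ ≥ ω).
The clique on [2, 11, 16, 17] has size 4, forcing χ ≥ 4, and the coloring below uses 4 colors, so χ(G) = 4.
A valid 4-coloring: color 1: [5, 8, 11]; color 2: [1, 15, 16]; color 3: [2, 18]; color 4: [9, 17].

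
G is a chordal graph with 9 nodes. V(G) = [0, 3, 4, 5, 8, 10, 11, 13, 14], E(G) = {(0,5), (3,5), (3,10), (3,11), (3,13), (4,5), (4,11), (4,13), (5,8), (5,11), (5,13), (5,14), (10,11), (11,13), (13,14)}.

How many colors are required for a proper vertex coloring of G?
χ(G) = 4

Clique number ω(G) = 4 (lower bound: χ ≥ ω).
The clique on [3, 5, 11, 13] has size 4, forcing χ ≥ 4, and the coloring below uses 4 colors, so χ(G) = 4.
A valid 4-coloring: color 1: [5, 10]; color 2: [0, 8, 13]; color 3: [11, 14]; color 4: [3, 4].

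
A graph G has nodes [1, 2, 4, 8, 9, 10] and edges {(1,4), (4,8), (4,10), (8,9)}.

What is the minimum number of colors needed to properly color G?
χ(G) = 2

Clique number ω(G) = 2 (lower bound: χ ≥ ω).
The graph is bipartite (no odd cycle), so 2 colors suffice: χ(G) = 2.
A valid 2-coloring: color 1: [2, 4, 9]; color 2: [1, 8, 10].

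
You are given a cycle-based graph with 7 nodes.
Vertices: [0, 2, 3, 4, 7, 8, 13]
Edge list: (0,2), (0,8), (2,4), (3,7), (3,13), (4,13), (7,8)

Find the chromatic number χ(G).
Clique number ω(G) = 2 (lower bound: χ ≥ ω).
Odd cycle [8, 0, 2, 4, 13, 3, 7] needs 3 colors (χ ≥ 3).
The coloring below uses 3 colors, so χ(G) = 3.
A valid 3-coloring: color 1: [2, 3, 8]; color 2: [0, 4, 7]; color 3: [13].

χ(G) = 3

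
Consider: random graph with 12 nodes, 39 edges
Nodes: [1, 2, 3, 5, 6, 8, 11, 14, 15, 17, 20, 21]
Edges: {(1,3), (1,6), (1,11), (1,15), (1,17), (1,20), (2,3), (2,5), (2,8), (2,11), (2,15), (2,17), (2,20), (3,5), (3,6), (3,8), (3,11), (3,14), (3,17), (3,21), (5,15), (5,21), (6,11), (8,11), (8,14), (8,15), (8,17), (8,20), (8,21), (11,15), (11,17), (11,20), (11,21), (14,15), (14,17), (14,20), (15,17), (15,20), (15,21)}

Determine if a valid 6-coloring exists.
Yes, G is 6-colorable

A valid 6-coloring: color 1: [3, 15]; color 2: [5, 11, 14]; color 3: [1, 8]; color 4: [2, 6, 21]; color 5: [17, 20].
(χ(G) = 5 ≤ 6.)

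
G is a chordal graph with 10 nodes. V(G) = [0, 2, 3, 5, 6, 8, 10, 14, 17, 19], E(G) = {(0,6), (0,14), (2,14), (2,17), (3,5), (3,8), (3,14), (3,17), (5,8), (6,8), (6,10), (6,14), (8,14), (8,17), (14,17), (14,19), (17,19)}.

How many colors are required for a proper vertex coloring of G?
Clique number ω(G) = 4 (lower bound: χ ≥ ω).
The clique on [3, 8, 14, 17] has size 4, forcing χ ≥ 4, and the coloring below uses 4 colors, so χ(G) = 4.
A valid 4-coloring: color 1: [5, 10, 14]; color 2: [0, 2, 8, 19]; color 3: [6, 17]; color 4: [3].

χ(G) = 4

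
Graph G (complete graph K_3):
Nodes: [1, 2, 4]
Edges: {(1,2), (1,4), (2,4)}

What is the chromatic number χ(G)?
Clique number ω(G) = 3 (lower bound: χ ≥ ω).
The clique on [1, 2, 4] has size 3, forcing χ ≥ 3, and the coloring below uses 3 colors, so χ(G) = 3.
A valid 3-coloring: color 1: [2]; color 2: [1]; color 3: [4].

χ(G) = 3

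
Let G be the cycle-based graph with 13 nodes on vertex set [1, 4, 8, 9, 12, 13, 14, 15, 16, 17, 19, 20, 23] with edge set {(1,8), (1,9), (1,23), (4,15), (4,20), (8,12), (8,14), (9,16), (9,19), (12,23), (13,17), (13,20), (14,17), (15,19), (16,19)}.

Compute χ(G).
Clique number ω(G) = 3 (lower bound: χ ≥ ω).
The clique on [9, 16, 19] has size 3, forcing χ ≥ 3, and the coloring below uses 3 colors, so χ(G) = 3.
A valid 3-coloring: color 1: [8, 9, 15, 17, 20, 23]; color 2: [1, 4, 12, 13, 14, 19]; color 3: [16].

χ(G) = 3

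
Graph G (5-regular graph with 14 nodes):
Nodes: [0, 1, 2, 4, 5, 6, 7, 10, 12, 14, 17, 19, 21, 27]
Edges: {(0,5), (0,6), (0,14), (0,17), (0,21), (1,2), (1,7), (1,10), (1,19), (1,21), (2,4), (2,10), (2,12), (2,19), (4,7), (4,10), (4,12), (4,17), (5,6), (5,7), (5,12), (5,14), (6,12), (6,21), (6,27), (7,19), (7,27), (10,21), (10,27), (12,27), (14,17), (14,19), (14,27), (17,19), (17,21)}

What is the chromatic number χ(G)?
Clique number ω(G) = 3 (lower bound: χ ≥ ω).
Odd cycle [17, 21, 6, 5, 14] needs 3 colors (χ ≥ 3).
Vertex 0 is adjacent to every vertex of [5, 6, 14, 17, 21], which already need 3 colors among themselves, so 0 needs a new color (χ ≥ 4).
The coloring below uses 4 colors, so χ(G) = 4.
A valid 4-coloring: color 1: [0, 10, 12, 19]; color 2: [1, 4, 6, 14]; color 3: [2, 5, 17, 27]; color 4: [7, 21].

χ(G) = 4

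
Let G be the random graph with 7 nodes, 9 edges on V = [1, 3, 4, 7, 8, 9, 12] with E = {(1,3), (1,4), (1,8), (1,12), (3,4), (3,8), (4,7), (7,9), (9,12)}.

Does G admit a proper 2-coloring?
The clique on vertices [1, 3, 8] has size 3 > 2, so it alone needs 3 colors.

No, G is not 2-colorable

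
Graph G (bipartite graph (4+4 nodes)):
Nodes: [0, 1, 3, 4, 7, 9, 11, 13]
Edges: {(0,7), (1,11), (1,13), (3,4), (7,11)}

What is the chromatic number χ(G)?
Clique number ω(G) = 2 (lower bound: χ ≥ ω).
The graph is bipartite (no odd cycle), so 2 colors suffice: χ(G) = 2.
A valid 2-coloring: color 1: [0, 3, 9, 11, 13]; color 2: [1, 4, 7].

χ(G) = 2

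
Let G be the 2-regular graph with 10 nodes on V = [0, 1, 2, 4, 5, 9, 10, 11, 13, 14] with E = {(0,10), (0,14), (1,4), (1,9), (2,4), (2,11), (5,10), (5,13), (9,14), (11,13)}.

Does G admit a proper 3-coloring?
A valid 3-coloring: color 1: [1, 2, 10, 13, 14]; color 2: [0, 4, 5, 9, 11].
(χ(G) = 2 ≤ 3.)

Yes, G is 3-colorable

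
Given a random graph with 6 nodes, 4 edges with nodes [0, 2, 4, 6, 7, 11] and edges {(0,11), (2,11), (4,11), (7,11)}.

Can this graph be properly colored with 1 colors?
No, G is not 1-colorable

Edge (0,11) forces its endpoints to differ, so 1 color is not enough.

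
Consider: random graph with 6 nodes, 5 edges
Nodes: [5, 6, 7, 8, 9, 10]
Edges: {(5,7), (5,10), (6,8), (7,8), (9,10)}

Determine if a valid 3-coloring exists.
Yes, G is 3-colorable

A valid 3-coloring: color 1: [6, 7, 10]; color 2: [5, 8, 9].
(χ(G) = 2 ≤ 3.)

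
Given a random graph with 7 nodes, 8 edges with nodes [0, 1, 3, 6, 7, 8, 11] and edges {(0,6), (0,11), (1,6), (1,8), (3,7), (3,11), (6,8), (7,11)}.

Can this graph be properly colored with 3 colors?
A valid 3-coloring: color 1: [6, 11]; color 2: [0, 1, 7]; color 3: [3, 8].
(χ(G) = 3 ≤ 3.)

Yes, G is 3-colorable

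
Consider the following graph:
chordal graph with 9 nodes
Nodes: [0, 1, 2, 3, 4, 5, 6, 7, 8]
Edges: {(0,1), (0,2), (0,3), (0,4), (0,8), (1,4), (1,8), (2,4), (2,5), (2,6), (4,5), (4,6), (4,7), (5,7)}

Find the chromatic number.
Clique number ω(G) = 3 (lower bound: χ ≥ ω).
The clique on [0, 1, 8] has size 3, forcing χ ≥ 3, and the coloring below uses 3 colors, so χ(G) = 3.
A valid 3-coloring: color 1: [3, 4, 8]; color 2: [0, 5, 6]; color 3: [1, 2, 7].

χ(G) = 3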